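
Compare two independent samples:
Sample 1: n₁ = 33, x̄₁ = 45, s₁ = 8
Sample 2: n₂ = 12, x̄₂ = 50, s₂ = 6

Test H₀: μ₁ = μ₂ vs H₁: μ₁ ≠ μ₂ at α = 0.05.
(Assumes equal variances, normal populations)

Pooled variance: s²_p = [32×8² + 11×6²]/(43) = 56.8372
s_p = 7.5390
SE = s_p×√(1/n₁ + 1/n₂) = 7.5390×√(1/33 + 1/12) = 2.5414
t = (x̄₁ - x̄₂)/SE = (45 - 50)/2.5414 = -1.9674
df = 43, t-critical = ±2.017
Decision: fail to reject H₀

Answer: t = -1.9674, fail to reject H₀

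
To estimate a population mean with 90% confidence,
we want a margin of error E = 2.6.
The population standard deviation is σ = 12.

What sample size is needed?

Answer: n = 58

Derivation:
z_0.05 = 1.645
n = (z×σ/E)² = (1.645×12/2.6)²
n = 57.6431
Round up: n = 58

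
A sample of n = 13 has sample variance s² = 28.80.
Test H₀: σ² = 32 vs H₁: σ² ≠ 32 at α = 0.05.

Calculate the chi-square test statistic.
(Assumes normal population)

Answer: χ² = 10.8000, fail to reject H₀

Derivation:
df = n - 1 = 12
χ² = (n-1)s²/σ₀² = 12×28.80/32 = 10.8000
Critical values: χ²_{0.975,12} = 4.404, χ²_{0.025,12} = 23.337
Rejection region: χ² < 4.404 or χ² > 23.337
Decision: fail to reject H₀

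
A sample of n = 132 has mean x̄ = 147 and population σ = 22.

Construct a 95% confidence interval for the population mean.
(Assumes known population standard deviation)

Confidence level: 95%, α = 0.05
z_0.025 = 1.960
SE = σ/√n = 22/√132 = 1.9149
Margin of error = 1.960 × 1.9149 = 3.7532
CI: x̄ ± margin = 147 ± 3.7532
CI: (143.2468, 150.7532)

Answer: (143.2468, 150.7532)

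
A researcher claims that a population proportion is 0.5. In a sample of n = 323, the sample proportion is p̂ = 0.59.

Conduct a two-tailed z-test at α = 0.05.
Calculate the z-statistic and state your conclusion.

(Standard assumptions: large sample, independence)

H₀: p = 0.5, H₁: p ≠ 0.5
Standard error: SE = √(p₀(1-p₀)/n) = √(0.5×0.5/323) = 0.027821
z-statistic: z = (p̂ - p₀)/SE = (0.59 - 0.5)/0.027821 = 3.2350
Critical value: z_0.025 = ±1.960
p-value = 0.0012
Decision: reject H₀ at α = 0.05

Answer: z = 3.2350, reject H₀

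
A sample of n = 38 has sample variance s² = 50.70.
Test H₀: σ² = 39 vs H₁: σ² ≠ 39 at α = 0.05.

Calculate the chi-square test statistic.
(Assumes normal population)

Answer: χ² = 48.1000, fail to reject H₀

Derivation:
df = n - 1 = 37
χ² = (n-1)s²/σ₀² = 37×50.70/39 = 48.1000
Critical values: χ²_{0.975,37} = 22.106, χ²_{0.025,37} = 55.668
Rejection region: χ² < 22.106 or χ² > 55.668
Decision: fail to reject H₀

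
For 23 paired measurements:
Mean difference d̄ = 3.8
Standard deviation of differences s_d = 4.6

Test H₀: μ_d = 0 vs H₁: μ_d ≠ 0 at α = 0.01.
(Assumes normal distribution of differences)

Answer: t = 3.9616, reject H₀

Derivation:
df = n - 1 = 22
SE = s_d/√n = 4.6/√23 = 0.9592
t = d̄/SE = 3.8/0.9592 = 3.9616
Critical value: t_{0.005,22} = ±2.819
p-value ≈ 0.0007
Decision: reject H₀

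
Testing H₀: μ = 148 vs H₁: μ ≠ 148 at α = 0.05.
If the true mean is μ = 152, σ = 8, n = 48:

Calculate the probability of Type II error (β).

Answer: β ≈ 0.0663

Derivation:
SE = σ/√n = 8/√48 = 1.1547
Critical values: μ₀ ± z_0.025×SE = 148 ± 1.960×1.1547
Acceptance region: (145.7368, 150.2632)
Under H₁ (μ = 152): z_high = (150.2632 - 152)/1.1547 = -1.5041, z_low = (145.7368 - 152)/1.1547 = -5.4241
β = P(not reject | H₁) = Φ(-1.5041) - Φ(-5.4241) ≈ 0.0663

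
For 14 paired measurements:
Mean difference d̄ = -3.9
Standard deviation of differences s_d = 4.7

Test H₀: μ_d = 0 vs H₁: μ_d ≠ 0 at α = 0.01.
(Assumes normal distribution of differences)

df = n - 1 = 13
SE = s_d/√n = 4.7/√14 = 1.2561
t = d̄/SE = -3.9/1.2561 = -3.1048
Critical value: t_{0.005,13} = ±3.012
p-value ≈ 0.0084
Decision: reject H₀

Answer: t = -3.1048, reject H₀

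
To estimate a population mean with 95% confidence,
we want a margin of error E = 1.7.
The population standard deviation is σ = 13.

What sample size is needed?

z_0.025 = 1.960
n = (z×σ/E)² = (1.960×13/1.7)²
n = 224.6472
Round up: n = 225

Answer: n = 225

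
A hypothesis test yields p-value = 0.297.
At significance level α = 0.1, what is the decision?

Compare p-value to α:
0.297 ≥ 0.1
Decision: fail to reject H₀

Answer: fail to reject H₀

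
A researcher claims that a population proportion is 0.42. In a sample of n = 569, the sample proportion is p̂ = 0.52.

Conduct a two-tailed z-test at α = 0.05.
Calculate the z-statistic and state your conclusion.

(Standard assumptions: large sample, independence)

Answer: z = 4.8330, reject H₀

Derivation:
H₀: p = 0.42, H₁: p ≠ 0.42
Standard error: SE = √(p₀(1-p₀)/n) = √(0.42×0.58/569) = 0.020691
z-statistic: z = (p̂ - p₀)/SE = (0.52 - 0.42)/0.020691 = 4.8330
Critical value: z_0.025 = ±1.960
p-value < 0.0001
Decision: reject H₀ at α = 0.05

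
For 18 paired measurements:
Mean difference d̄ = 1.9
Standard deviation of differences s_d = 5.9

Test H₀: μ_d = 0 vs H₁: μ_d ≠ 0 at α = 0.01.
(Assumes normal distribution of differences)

df = n - 1 = 17
SE = s_d/√n = 5.9/√18 = 1.3906
t = d̄/SE = 1.9/1.3906 = 1.3663
Critical value: t_{0.005,17} = ±2.898
p-value ≈ 0.1896
Decision: fail to reject H₀

Answer: t = 1.3663, fail to reject H₀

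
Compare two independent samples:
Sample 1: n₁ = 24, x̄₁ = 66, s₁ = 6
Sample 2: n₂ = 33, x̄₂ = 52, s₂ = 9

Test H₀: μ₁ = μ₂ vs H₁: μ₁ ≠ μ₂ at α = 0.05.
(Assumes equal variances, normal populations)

Pooled variance: s²_p = [23×6² + 32×9²]/(55) = 62.1818
s_p = 7.8855
SE = s_p×√(1/n₁ + 1/n₂) = 7.8855×√(1/24 + 1/33) = 2.1155
t = (x̄₁ - x̄₂)/SE = (66 - 52)/2.1155 = 6.6178
df = 55, t-critical = ±2.004
Decision: reject H₀

Answer: t = 6.6178, reject H₀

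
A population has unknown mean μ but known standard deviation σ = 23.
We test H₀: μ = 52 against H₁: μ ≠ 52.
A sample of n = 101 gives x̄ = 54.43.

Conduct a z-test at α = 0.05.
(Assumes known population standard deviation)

Standard error: SE = σ/√n = 23/√101 = 2.2886
z-statistic: z = (x̄ - μ₀)/SE = (54.43 - 52)/2.2886 = 1.0618
Critical value: ±1.960
p-value = 0.2883
Decision: fail to reject H₀

Answer: z = 1.0618, fail to reject H₀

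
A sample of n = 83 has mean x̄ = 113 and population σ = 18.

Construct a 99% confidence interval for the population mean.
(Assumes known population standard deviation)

Confidence level: 99%, α = 0.01
z_0.005 = 2.576
SE = σ/√n = 18/√83 = 1.9758
Margin of error = 2.576 × 1.9758 = 5.0897
CI: x̄ ± margin = 113 ± 5.0897
CI: (107.9103, 118.0897)

Answer: (107.9103, 118.0897)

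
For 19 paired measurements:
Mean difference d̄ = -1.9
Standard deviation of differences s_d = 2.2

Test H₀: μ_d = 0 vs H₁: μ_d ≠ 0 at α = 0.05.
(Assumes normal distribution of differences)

df = n - 1 = 18
SE = s_d/√n = 2.2/√19 = 0.5047
t = d̄/SE = -1.9/0.5047 = -3.7646
Critical value: t_{0.025,18} = ±2.101
p-value ≈ 0.0014
Decision: reject H₀

Answer: t = -3.7646, reject H₀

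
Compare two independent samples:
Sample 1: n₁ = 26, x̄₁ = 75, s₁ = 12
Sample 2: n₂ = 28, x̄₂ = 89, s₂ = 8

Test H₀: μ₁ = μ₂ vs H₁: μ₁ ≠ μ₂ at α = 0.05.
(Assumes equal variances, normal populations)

Answer: t = -5.0784, reject H₀

Derivation:
Pooled variance: s²_p = [25×12² + 27×8²]/(52) = 102.4615
s_p = 10.1223
SE = s_p×√(1/n₁ + 1/n₂) = 10.1223×√(1/26 + 1/28) = 2.7568
t = (x̄₁ - x̄₂)/SE = (75 - 89)/2.7568 = -5.0784
df = 52, t-critical = ±2.007
Decision: reject H₀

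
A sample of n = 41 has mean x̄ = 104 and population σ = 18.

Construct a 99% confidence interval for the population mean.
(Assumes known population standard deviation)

Confidence level: 99%, α = 0.01
z_0.005 = 2.576
SE = σ/√n = 18/√41 = 2.8111
Margin of error = 2.576 × 2.8111 = 7.2414
CI: x̄ ± margin = 104 ± 7.2414
CI: (96.7586, 111.2414)

Answer: (96.7586, 111.2414)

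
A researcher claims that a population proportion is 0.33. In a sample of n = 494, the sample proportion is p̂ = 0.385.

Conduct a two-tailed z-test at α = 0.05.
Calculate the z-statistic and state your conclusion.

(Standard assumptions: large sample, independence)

H₀: p = 0.33, H₁: p ≠ 0.33
Standard error: SE = √(p₀(1-p₀)/n) = √(0.33×0.67/494) = 0.021156
z-statistic: z = (p̂ - p₀)/SE = (0.385 - 0.33)/0.021156 = 2.5997
Critical value: z_0.025 = ±1.960
p-value = 0.0093
Decision: reject H₀ at α = 0.05

Answer: z = 2.5997, reject H₀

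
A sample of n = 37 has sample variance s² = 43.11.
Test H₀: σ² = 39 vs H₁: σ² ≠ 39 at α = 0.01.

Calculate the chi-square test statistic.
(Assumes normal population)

df = n - 1 = 36
χ² = (n-1)s²/σ₀² = 36×43.11/39 = 39.7938
Critical values: χ²_{0.995,36} = 17.887, χ²_{0.005,36} = 61.581
Rejection region: χ² < 17.887 or χ² > 61.581
Decision: fail to reject H₀

Answer: χ² = 39.7938, fail to reject H₀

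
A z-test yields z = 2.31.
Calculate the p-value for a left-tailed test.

Answer: p-value ≈ 0.9896

Derivation:
For z = 2.31:
p = P(Z < 2.31) = Φ(2.31) = 0.9896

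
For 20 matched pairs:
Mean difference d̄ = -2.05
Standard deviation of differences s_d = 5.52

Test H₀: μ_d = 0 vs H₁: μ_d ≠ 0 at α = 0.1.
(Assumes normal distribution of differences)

Answer: t = -1.6609, fail to reject H₀

Derivation:
df = n - 1 = 19
SE = s_d/√n = 5.52/√20 = 1.2343
t = d̄/SE = -2.05/1.2343 = -1.6609
Critical value: t_{0.05,19} = ±1.729
p-value ≈ 0.1131
Decision: fail to reject H₀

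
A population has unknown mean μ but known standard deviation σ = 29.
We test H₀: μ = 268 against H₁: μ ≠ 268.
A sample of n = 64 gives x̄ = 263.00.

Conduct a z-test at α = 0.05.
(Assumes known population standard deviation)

Standard error: SE = σ/√n = 29/√64 = 3.6250
z-statistic: z = (x̄ - μ₀)/SE = (263.00 - 268)/3.6250 = -1.3793
Critical value: ±1.960
p-value = 0.1678
Decision: fail to reject H₀

Answer: z = -1.3793, fail to reject H₀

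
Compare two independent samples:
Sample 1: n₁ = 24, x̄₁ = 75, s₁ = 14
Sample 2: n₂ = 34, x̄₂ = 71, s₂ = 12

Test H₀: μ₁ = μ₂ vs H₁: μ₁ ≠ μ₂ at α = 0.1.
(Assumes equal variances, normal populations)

Answer: t = 1.1668, fail to reject H₀

Derivation:
Pooled variance: s²_p = [23×14² + 33×12²]/(56) = 165.3571
s_p = 12.8591
SE = s_p×√(1/n₁ + 1/n₂) = 12.8591×√(1/24 + 1/34) = 3.4283
t = (x̄₁ - x̄₂)/SE = (75 - 71)/3.4283 = 1.1668
df = 56, t-critical = ±1.673
Decision: fail to reject H₀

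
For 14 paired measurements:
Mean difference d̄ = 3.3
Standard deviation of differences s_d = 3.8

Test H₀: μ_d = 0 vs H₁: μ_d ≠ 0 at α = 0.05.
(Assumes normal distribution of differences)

Answer: t = 3.2493, reject H₀

Derivation:
df = n - 1 = 13
SE = s_d/√n = 3.8/√14 = 1.0156
t = d̄/SE = 3.3/1.0156 = 3.2493
Critical value: t_{0.025,13} = ±2.160
p-value ≈ 0.0063
Decision: reject H₀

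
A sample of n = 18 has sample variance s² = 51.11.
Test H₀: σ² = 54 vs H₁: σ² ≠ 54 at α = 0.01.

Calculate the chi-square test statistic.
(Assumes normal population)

Answer: χ² = 16.0902, fail to reject H₀

Derivation:
df = n - 1 = 17
χ² = (n-1)s²/σ₀² = 17×51.11/54 = 16.0902
Critical values: χ²_{0.995,17} = 5.697, χ²_{0.005,17} = 35.718
Rejection region: χ² < 5.697 or χ² > 35.718
Decision: fail to reject H₀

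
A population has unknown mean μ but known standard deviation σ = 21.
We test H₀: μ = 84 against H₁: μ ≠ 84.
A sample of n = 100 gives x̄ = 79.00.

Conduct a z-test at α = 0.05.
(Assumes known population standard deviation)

Answer: z = -2.3810, reject H₀

Derivation:
Standard error: SE = σ/√n = 21/√100 = 2.1000
z-statistic: z = (x̄ - μ₀)/SE = (79.00 - 84)/2.1000 = -2.3810
Critical value: ±1.960
p-value = 0.0173
Decision: reject H₀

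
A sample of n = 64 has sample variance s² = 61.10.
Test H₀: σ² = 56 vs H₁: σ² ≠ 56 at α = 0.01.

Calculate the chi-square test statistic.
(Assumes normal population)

df = n - 1 = 63
χ² = (n-1)s²/σ₀² = 63×61.10/56 = 68.7375
Critical values: χ²_{0.995,63} = 37.838, χ²_{0.005,63} = 95.649
Rejection region: χ² < 37.838 or χ² > 95.649
Decision: fail to reject H₀

Answer: χ² = 68.7375, fail to reject H₀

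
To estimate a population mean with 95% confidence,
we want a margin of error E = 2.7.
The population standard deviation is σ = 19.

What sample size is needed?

z_0.025 = 1.960
n = (z×σ/E)² = (1.960×19/2.7)²
n = 190.2356
Round up: n = 191

Answer: n = 191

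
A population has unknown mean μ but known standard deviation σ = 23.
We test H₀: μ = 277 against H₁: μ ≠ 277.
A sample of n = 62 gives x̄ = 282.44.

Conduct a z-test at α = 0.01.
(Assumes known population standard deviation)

Answer: z = 1.8624, fail to reject H₀

Derivation:
Standard error: SE = σ/√n = 23/√62 = 2.9210
z-statistic: z = (x̄ - μ₀)/SE = (282.44 - 277)/2.9210 = 1.8624
Critical value: ±2.576
p-value = 0.0625
Decision: fail to reject H₀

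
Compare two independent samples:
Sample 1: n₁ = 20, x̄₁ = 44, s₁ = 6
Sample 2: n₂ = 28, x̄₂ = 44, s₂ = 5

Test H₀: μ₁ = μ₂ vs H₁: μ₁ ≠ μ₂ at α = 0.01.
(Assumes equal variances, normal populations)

Answer: t = 0.0000, fail to reject H₀

Derivation:
Pooled variance: s²_p = [19×6² + 27×5²]/(46) = 29.5435
s_p = 5.4354
SE = s_p×√(1/n₁ + 1/n₂) = 5.4354×√(1/20 + 1/28) = 1.5913
t = (x̄₁ - x̄₂)/SE = (44 - 44)/1.5913 = 0.0000
df = 46, t-critical = ±2.687
Decision: fail to reject H₀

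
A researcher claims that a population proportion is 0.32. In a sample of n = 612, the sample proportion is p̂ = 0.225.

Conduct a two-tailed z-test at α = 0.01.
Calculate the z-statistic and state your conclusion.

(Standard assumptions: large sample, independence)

Answer: z = -5.0382, reject H₀

Derivation:
H₀: p = 0.32, H₁: p ≠ 0.32
Standard error: SE = √(p₀(1-p₀)/n) = √(0.32×0.68/612) = 0.018856
z-statistic: z = (p̂ - p₀)/SE = (0.225 - 0.32)/0.018856 = -5.0382
Critical value: z_0.005 = ±2.576
p-value < 0.0001
Decision: reject H₀ at α = 0.01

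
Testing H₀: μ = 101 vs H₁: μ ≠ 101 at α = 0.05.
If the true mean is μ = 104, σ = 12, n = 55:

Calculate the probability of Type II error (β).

Answer: β ≈ 0.5421

Derivation:
SE = σ/√n = 12/√55 = 1.6181
Critical values: μ₀ ± z_0.025×SE = 101 ± 1.960×1.6181
Acceptance region: (97.8285, 104.1715)
Under H₁ (μ = 104): z_high = (104.1715 - 104)/1.6181 = 0.1060, z_low = (97.8285 - 104)/1.6181 = -3.8140
β = P(not reject | H₁) = Φ(0.1060) - Φ(-3.8140) ≈ 0.5421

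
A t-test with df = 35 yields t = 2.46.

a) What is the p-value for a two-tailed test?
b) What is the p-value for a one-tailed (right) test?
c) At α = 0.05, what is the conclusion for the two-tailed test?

Using t-distribution with df = 35:
a) Two-tailed: p = 2×P(T > 2.46) = 0.0190
b) One-tailed: p = P(T > 2.46) = 0.0095
c) 0.0190 < 0.05, reject H₀

Answer: a) 0.0190, b) 0.0095, c) reject H₀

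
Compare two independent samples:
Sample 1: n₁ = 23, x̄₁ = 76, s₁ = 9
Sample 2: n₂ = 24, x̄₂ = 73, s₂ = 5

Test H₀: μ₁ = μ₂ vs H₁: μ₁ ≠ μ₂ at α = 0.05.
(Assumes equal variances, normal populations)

Pooled variance: s²_p = [22×9² + 23×5²]/(45) = 52.3778
s_p = 7.2373
SE = s_p×√(1/n₁ + 1/n₂) = 7.2373×√(1/23 + 1/24) = 2.1118
t = (x̄₁ - x̄₂)/SE = (76 - 73)/2.1118 = 1.4206
df = 45, t-critical = ±2.014
Decision: fail to reject H₀

Answer: t = 1.4206, fail to reject H₀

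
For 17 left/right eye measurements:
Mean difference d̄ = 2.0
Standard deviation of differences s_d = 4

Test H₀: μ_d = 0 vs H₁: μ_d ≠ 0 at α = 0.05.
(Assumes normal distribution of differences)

Answer: t = 2.0616, fail to reject H₀

Derivation:
df = n - 1 = 16
SE = s_d/√n = 4/√17 = 0.9701
t = d̄/SE = 2.0/0.9701 = 2.0616
Critical value: t_{0.025,16} = ±2.120
p-value ≈ 0.0559
Decision: fail to reject H₀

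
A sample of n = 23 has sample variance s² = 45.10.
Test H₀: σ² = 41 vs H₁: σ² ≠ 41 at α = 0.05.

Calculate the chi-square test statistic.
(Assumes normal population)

Answer: χ² = 24.2000, fail to reject H₀

Derivation:
df = n - 1 = 22
χ² = (n-1)s²/σ₀² = 22×45.10/41 = 24.2000
Critical values: χ²_{0.975,22} = 10.982, χ²_{0.025,22} = 36.781
Rejection region: χ² < 10.982 or χ² > 36.781
Decision: fail to reject H₀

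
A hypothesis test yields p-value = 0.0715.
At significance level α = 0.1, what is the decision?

Compare p-value to α:
0.0715 < 0.1
Decision: reject H₀

Answer: reject H₀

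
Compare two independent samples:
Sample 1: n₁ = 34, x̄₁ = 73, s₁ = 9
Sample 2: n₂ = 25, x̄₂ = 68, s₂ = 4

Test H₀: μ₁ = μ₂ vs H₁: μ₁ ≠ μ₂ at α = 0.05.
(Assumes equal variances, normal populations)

Answer: t = 2.5915, reject H₀

Derivation:
Pooled variance: s²_p = [33×9² + 24×4²]/(57) = 53.6316
s_p = 7.3234
SE = s_p×√(1/n₁ + 1/n₂) = 7.3234×√(1/34 + 1/25) = 1.9294
t = (x̄₁ - x̄₂)/SE = (73 - 68)/1.9294 = 2.5915
df = 57, t-critical = ±2.002
Decision: reject H₀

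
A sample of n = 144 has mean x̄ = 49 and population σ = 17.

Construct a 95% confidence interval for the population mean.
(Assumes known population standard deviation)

Confidence level: 95%, α = 0.05
z_0.025 = 1.960
SE = σ/√n = 17/√144 = 1.4167
Margin of error = 1.960 × 1.4167 = 2.7767
CI: x̄ ± margin = 49 ± 2.7767
CI: (46.2233, 51.7767)

Answer: (46.2233, 51.7767)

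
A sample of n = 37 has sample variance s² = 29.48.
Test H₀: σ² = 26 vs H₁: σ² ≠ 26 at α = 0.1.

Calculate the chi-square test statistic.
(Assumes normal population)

df = n - 1 = 36
χ² = (n-1)s²/σ₀² = 36×29.48/26 = 40.8185
Critical values: χ²_{0.95,36} = 23.269, χ²_{0.05,36} = 50.998
Rejection region: χ² < 23.269 or χ² > 50.998
Decision: fail to reject H₀

Answer: χ² = 40.8185, fail to reject H₀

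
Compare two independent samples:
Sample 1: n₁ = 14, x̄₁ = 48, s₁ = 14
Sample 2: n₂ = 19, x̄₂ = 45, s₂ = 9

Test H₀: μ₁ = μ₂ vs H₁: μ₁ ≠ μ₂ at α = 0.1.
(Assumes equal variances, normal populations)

Answer: t = 0.7493, fail to reject H₀

Derivation:
Pooled variance: s²_p = [13×14² + 18×9²]/(31) = 129.2258
s_p = 11.3678
SE = s_p×√(1/n₁ + 1/n₂) = 11.3678×√(1/14 + 1/19) = 4.0040
t = (x̄₁ - x̄₂)/SE = (48 - 45)/4.0040 = 0.7493
df = 31, t-critical = ±1.696
Decision: fail to reject H₀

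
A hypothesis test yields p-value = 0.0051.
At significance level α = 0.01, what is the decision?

Answer: reject H₀

Derivation:
Compare p-value to α:
0.0051 < 0.01
Decision: reject H₀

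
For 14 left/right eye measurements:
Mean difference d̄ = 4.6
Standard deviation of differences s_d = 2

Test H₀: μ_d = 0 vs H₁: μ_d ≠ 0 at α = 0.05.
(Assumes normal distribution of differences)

df = n - 1 = 13
SE = s_d/√n = 2/√14 = 0.5345
t = d̄/SE = 4.6/0.5345 = 8.6062
Critical value: t_{0.025,13} = ±2.160
p-value < 0.0001
Decision: reject H₀

Answer: t = 8.6062, reject H₀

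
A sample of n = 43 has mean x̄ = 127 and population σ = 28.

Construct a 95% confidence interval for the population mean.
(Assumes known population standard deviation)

Confidence level: 95%, α = 0.05
z_0.025 = 1.960
SE = σ/√n = 28/√43 = 4.2700
Margin of error = 1.960 × 4.2700 = 8.3692
CI: x̄ ± margin = 127 ± 8.3692
CI: (118.6308, 135.3692)

Answer: (118.6308, 135.3692)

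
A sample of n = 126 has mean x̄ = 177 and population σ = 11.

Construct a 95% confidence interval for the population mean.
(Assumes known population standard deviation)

Confidence level: 95%, α = 0.05
z_0.025 = 1.960
SE = σ/√n = 11/√126 = 0.9800
Margin of error = 1.960 × 0.9800 = 1.9208
CI: x̄ ± margin = 177 ± 1.9208
CI: (175.0792, 178.9208)

Answer: (175.0792, 178.9208)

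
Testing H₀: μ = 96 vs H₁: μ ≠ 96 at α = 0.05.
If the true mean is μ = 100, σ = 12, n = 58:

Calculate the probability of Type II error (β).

Answer: β ≈ 0.2815

Derivation:
SE = σ/√n = 12/√58 = 1.5757
Critical values: μ₀ ± z_0.025×SE = 96 ± 1.960×1.5757
Acceptance region: (92.9116, 99.0884)
Under H₁ (μ = 100): z_high = (99.0884 - 100)/1.5757 = -0.5785, z_low = (92.9116 - 100)/1.5757 = -4.4986
β = P(not reject | H₁) = Φ(-0.5785) - Φ(-4.4986) ≈ 0.2815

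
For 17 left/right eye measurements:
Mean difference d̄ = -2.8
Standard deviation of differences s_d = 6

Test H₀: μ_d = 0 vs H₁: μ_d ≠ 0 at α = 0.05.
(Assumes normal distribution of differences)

df = n - 1 = 16
SE = s_d/√n = 6/√17 = 1.4552
t = d̄/SE = -2.8/1.4552 = -1.9241
Critical value: t_{0.025,16} = ±2.120
p-value ≈ 0.0723
Decision: fail to reject H₀

Answer: t = -1.9241, fail to reject H₀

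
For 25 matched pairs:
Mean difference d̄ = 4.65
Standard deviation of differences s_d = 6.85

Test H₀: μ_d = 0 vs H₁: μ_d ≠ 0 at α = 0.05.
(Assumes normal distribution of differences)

Answer: t = 3.3942, reject H₀

Derivation:
df = n - 1 = 24
SE = s_d/√n = 6.85/√25 = 1.3700
t = d̄/SE = 4.65/1.3700 = 3.3942
Critical value: t_{0.025,24} = ±2.064
p-value ≈ 0.0024
Decision: reject H₀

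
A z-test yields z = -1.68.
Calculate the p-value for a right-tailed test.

Answer: p-value ≈ 0.9535

Derivation:
For z = -1.68:
p = P(Z > -1.68) = 1 - Φ(-1.68) = 0.9535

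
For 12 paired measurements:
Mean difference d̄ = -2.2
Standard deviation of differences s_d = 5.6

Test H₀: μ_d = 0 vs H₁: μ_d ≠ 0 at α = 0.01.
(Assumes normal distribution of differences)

df = n - 1 = 11
SE = s_d/√n = 5.6/√12 = 1.6166
t = d̄/SE = -2.2/1.6166 = -1.3609
Critical value: t_{0.005,11} = ±3.106
p-value ≈ 0.2008
Decision: fail to reject H₀

Answer: t = -1.3609, fail to reject H₀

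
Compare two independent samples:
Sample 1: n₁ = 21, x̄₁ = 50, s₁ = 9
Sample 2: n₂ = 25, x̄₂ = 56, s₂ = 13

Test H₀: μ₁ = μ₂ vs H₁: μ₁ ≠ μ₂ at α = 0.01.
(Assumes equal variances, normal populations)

Answer: t = -1.7847, fail to reject H₀

Derivation:
Pooled variance: s²_p = [20×9² + 24×13²]/(44) = 129.0000
s_p = 11.3578
SE = s_p×√(1/n₁ + 1/n₂) = 11.3578×√(1/21 + 1/25) = 3.3620
t = (x̄₁ - x̄₂)/SE = (50 - 56)/3.3620 = -1.7847
df = 44, t-critical = ±2.692
Decision: fail to reject H₀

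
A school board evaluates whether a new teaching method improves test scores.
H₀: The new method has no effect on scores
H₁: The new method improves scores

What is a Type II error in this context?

Answer: Failing to adopt an effective teaching method

Derivation:
A Type I error (probability α) occurs when we reject a true H₀.
A Type II error (probability β) occurs when we fail to reject a false H₀.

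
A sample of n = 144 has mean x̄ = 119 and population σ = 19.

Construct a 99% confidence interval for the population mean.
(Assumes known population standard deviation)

Answer: (114.9214, 123.0786)

Derivation:
Confidence level: 99%, α = 0.01
z_0.005 = 2.576
SE = σ/√n = 19/√144 = 1.5833
Margin of error = 2.576 × 1.5833 = 4.0786
CI: x̄ ± margin = 119 ± 4.0786
CI: (114.9214, 123.0786)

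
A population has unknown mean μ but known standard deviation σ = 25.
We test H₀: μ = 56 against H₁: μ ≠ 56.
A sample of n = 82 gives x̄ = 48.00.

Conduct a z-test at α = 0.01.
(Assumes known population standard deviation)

Answer: z = -2.8977, reject H₀

Derivation:
Standard error: SE = σ/√n = 25/√82 = 2.7608
z-statistic: z = (x̄ - μ₀)/SE = (48.00 - 56)/2.7608 = -2.8977
Critical value: ±2.576
p-value = 0.0038
Decision: reject H₀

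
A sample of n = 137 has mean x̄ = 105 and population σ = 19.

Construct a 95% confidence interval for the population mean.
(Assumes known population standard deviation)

Answer: (101.8183, 108.1817)

Derivation:
Confidence level: 95%, α = 0.05
z_0.025 = 1.960
SE = σ/√n = 19/√137 = 1.6233
Margin of error = 1.960 × 1.6233 = 3.1817
CI: x̄ ± margin = 105 ± 3.1817
CI: (101.8183, 108.1817)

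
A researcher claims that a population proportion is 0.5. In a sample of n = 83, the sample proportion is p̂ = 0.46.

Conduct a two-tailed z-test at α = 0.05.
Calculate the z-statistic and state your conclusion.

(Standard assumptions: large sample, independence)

Answer: z = -0.7288, fail to reject H₀

Derivation:
H₀: p = 0.5, H₁: p ≠ 0.5
Standard error: SE = √(p₀(1-p₀)/n) = √(0.5×0.5/83) = 0.054882
z-statistic: z = (p̂ - p₀)/SE = (0.46 - 0.5)/0.054882 = -0.7288
Critical value: z_0.025 = ±1.960
p-value = 0.4661
Decision: fail to reject H₀ at α = 0.05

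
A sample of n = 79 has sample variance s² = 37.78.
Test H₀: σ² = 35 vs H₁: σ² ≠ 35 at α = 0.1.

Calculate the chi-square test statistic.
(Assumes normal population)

df = n - 1 = 78
χ² = (n-1)s²/σ₀² = 78×37.78/35 = 84.1954
Critical values: χ²_{0.95,78} = 58.654, χ²_{0.05,78} = 99.617
Rejection region: χ² < 58.654 or χ² > 99.617
Decision: fail to reject H₀

Answer: χ² = 84.1954, fail to reject H₀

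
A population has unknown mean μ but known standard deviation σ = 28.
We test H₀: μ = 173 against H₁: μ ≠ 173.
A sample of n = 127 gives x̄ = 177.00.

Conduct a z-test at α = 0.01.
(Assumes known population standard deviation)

Standard error: SE = σ/√n = 28/√127 = 2.4846
z-statistic: z = (x̄ - μ₀)/SE = (177.00 - 173)/2.4846 = 1.6099
Critical value: ±2.576
p-value = 0.1074
Decision: fail to reject H₀

Answer: z = 1.6099, fail to reject H₀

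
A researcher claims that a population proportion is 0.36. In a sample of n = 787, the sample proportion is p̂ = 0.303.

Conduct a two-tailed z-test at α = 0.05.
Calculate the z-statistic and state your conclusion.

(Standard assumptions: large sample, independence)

H₀: p = 0.36, H₁: p ≠ 0.36
Standard error: SE = √(p₀(1-p₀)/n) = √(0.36×0.64/787) = 0.017110
z-statistic: z = (p̂ - p₀)/SE = (0.303 - 0.36)/0.017110 = -3.3314
Critical value: z_0.025 = ±1.960
p-value = 0.0009
Decision: reject H₀ at α = 0.05

Answer: z = -3.3314, reject H₀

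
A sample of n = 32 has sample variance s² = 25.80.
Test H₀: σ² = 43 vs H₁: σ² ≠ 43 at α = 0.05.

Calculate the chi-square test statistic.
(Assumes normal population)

Answer: χ² = 18.6000, fail to reject H₀

Derivation:
df = n - 1 = 31
χ² = (n-1)s²/σ₀² = 31×25.80/43 = 18.6000
Critical values: χ²_{0.975,31} = 17.539, χ²_{0.025,31} = 48.232
Rejection region: χ² < 17.539 or χ² > 48.232
Decision: fail to reject H₀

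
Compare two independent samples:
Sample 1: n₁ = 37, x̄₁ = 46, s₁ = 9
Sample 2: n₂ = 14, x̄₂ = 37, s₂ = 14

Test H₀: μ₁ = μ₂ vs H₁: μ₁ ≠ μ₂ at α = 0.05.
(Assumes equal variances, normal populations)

Pooled variance: s²_p = [36×9² + 13×14²]/(49) = 111.5102
s_p = 10.5598
SE = s_p×√(1/n₁ + 1/n₂) = 10.5598×√(1/37 + 1/14) = 3.3134
t = (x̄₁ - x̄₂)/SE = (46 - 37)/3.3134 = 2.7162
df = 49, t-critical = ±2.010
Decision: reject H₀

Answer: t = 2.7162, reject H₀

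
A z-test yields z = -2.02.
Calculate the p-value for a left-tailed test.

For z = -2.02:
p = P(Z < -2.02) = Φ(-2.02) = 0.0217

Answer: p-value ≈ 0.0217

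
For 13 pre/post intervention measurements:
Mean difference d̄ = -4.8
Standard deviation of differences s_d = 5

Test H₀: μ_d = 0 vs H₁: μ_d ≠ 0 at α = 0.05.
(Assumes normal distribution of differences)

df = n - 1 = 12
SE = s_d/√n = 5/√13 = 1.3868
t = d̄/SE = -4.8/1.3868 = -3.4612
Critical value: t_{0.025,12} = ±2.179
p-value ≈ 0.0047
Decision: reject H₀

Answer: t = -3.4612, reject H₀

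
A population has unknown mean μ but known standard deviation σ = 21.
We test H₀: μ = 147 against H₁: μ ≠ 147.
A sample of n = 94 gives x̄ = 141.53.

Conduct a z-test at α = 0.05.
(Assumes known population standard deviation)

Standard error: SE = σ/√n = 21/√94 = 2.1660
z-statistic: z = (x̄ - μ₀)/SE = (141.53 - 147)/2.1660 = -2.5254
Critical value: ±1.960
p-value = 0.0116
Decision: reject H₀

Answer: z = -2.5254, reject H₀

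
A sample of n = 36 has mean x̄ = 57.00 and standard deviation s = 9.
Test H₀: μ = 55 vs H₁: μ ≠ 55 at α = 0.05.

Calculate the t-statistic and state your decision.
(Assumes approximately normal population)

Answer: t = 1.3333, fail to reject H₀

Derivation:
df = n - 1 = 35
SE = s/√n = 9/√36 = 1.5000
t = (x̄ - μ₀)/SE = (57.00 - 55)/1.5000 = 1.3333
Critical value: t_{0.025,35} = ±2.030
p-value ≈ 0.1910
Decision: fail to reject H₀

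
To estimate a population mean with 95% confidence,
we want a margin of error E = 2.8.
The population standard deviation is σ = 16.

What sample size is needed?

Answer: n = 126

Derivation:
z_0.025 = 1.960
n = (z×σ/E)² = (1.960×16/2.8)²
n = 125.4400
Round up: n = 126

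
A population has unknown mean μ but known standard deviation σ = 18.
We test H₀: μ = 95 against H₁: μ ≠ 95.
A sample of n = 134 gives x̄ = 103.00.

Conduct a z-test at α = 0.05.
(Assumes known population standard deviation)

Standard error: SE = σ/√n = 18/√134 = 1.5550
z-statistic: z = (x̄ - μ₀)/SE = (103.00 - 95)/1.5550 = 5.1447
Critical value: ±1.960
p-value < 0.0001
Decision: reject H₀

Answer: z = 5.1447, reject H₀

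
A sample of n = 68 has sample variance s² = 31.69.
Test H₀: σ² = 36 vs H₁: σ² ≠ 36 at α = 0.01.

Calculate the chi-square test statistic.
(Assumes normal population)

Answer: χ² = 58.9786, fail to reject H₀

Derivation:
df = n - 1 = 67
χ² = (n-1)s²/σ₀² = 67×31.69/36 = 58.9786
Critical values: χ²_{0.995,67} = 40.935, χ²_{0.005,67} = 100.554
Rejection region: χ² < 40.935 or χ² > 100.554
Decision: fail to reject H₀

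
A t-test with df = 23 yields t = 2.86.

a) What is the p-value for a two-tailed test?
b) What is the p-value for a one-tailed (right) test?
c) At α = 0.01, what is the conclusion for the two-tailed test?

Using t-distribution with df = 23:
a) Two-tailed: p = 2×P(T > 2.86) = 0.0089
b) One-tailed: p = P(T > 2.86) = 0.0044
c) 0.0089 < 0.01, reject H₀

Answer: a) 0.0089, b) 0.0044, c) reject H₀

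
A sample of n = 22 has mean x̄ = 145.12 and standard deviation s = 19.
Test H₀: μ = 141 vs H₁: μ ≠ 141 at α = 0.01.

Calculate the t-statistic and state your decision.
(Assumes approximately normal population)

df = n - 1 = 21
SE = s/√n = 19/√22 = 4.0508
t = (x̄ - μ₀)/SE = (145.12 - 141)/4.0508 = 1.0171
Critical value: t_{0.005,21} = ±2.831
p-value ≈ 0.3207
Decision: fail to reject H₀

Answer: t = 1.0171, fail to reject H₀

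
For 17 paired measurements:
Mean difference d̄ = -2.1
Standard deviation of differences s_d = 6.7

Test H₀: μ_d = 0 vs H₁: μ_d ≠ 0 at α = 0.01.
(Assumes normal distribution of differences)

Answer: t = -1.2923, fail to reject H₀

Derivation:
df = n - 1 = 16
SE = s_d/√n = 6.7/√17 = 1.6250
t = d̄/SE = -2.1/1.6250 = -1.2923
Critical value: t_{0.005,16} = ±2.921
p-value ≈ 0.2146
Decision: fail to reject H₀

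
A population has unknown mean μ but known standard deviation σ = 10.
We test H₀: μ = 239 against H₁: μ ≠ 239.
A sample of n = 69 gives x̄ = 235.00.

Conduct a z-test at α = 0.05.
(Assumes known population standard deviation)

Answer: z = -3.3225, reject H₀

Derivation:
Standard error: SE = σ/√n = 10/√69 = 1.2039
z-statistic: z = (x̄ - μ₀)/SE = (235.00 - 239)/1.2039 = -3.3225
Critical value: ±1.960
p-value = 0.0009
Decision: reject H₀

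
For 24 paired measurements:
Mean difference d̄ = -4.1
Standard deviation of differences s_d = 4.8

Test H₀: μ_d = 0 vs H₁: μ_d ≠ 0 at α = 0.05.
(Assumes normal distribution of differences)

df = n - 1 = 23
SE = s_d/√n = 4.8/√24 = 0.9798
t = d̄/SE = -4.1/0.9798 = -4.1845
Critical value: t_{0.025,23} = ±2.069
p-value ≈ 0.0004
Decision: reject H₀

Answer: t = -4.1845, reject H₀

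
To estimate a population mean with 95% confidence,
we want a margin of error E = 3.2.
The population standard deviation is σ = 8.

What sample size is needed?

Answer: n = 25

Derivation:
z_0.025 = 1.960
n = (z×σ/E)² = (1.960×8/3.2)²
n = 24.0100
Round up: n = 25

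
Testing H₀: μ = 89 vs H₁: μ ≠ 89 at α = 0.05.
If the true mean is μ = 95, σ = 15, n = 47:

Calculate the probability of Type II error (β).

SE = σ/√n = 15/√47 = 2.1880
Critical values: μ₀ ± z_0.025×SE = 89 ± 1.960×2.1880
Acceptance region: (84.7115, 93.2885)
Under H₁ (μ = 95): z_high = (93.2885 - 95)/2.1880 = -0.7822, z_low = (84.7115 - 95)/2.1880 = -4.7022
β = P(not reject | H₁) = Φ(-0.7822) - Φ(-4.7022) ≈ 0.2170

Answer: β ≈ 0.2170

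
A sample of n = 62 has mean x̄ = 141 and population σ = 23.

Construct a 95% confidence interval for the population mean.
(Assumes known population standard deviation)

Confidence level: 95%, α = 0.05
z_0.025 = 1.960
SE = σ/√n = 23/√62 = 2.9210
Margin of error = 1.960 × 2.9210 = 5.7252
CI: x̄ ± margin = 141 ± 5.7252
CI: (135.2748, 146.7252)

Answer: (135.2748, 146.7252)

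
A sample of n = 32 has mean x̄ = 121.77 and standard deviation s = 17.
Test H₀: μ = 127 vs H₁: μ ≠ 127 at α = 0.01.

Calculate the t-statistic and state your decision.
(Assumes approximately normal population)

Answer: t = -1.7403, fail to reject H₀

Derivation:
df = n - 1 = 31
SE = s/√n = 17/√32 = 3.0052
t = (x̄ - μ₀)/SE = (121.77 - 127)/3.0052 = -1.7403
Critical value: t_{0.005,31} = ±2.744
p-value ≈ 0.0917
Decision: fail to reject H₀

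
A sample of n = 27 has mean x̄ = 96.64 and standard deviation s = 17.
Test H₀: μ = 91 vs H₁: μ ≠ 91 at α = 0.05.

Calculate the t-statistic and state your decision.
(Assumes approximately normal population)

Answer: t = 1.7239, fail to reject H₀

Derivation:
df = n - 1 = 26
SE = s/√n = 17/√27 = 3.2717
t = (x̄ - μ₀)/SE = (96.64 - 91)/3.2717 = 1.7239
Critical value: t_{0.025,26} = ±2.056
p-value ≈ 0.0966
Decision: fail to reject H₀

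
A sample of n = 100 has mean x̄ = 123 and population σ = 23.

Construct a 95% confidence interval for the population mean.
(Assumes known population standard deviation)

Confidence level: 95%, α = 0.05
z_0.025 = 1.960
SE = σ/√n = 23/√100 = 2.3000
Margin of error = 1.960 × 2.3000 = 4.5080
CI: x̄ ± margin = 123 ± 4.5080
CI: (118.4920, 127.5080)

Answer: (118.4920, 127.5080)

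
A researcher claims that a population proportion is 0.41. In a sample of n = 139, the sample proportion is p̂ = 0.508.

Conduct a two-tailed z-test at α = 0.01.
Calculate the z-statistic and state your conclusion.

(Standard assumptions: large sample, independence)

Answer: z = 2.3492, fail to reject H₀

Derivation:
H₀: p = 0.41, H₁: p ≠ 0.41
Standard error: SE = √(p₀(1-p₀)/n) = √(0.41×0.59/139) = 0.041717
z-statistic: z = (p̂ - p₀)/SE = (0.508 - 0.41)/0.041717 = 2.3492
Critical value: z_0.005 = ±2.576
p-value = 0.0188
Decision: fail to reject H₀ at α = 0.01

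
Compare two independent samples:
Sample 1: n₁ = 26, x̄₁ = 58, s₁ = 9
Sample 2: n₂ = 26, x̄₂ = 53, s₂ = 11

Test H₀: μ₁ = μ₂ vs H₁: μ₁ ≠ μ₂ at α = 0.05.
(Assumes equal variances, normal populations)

Pooled variance: s²_p = [25×9² + 25×11²]/(50) = 101.0000
s_p = 10.0499
SE = s_p×√(1/n₁ + 1/n₂) = 10.0499×√(1/26 + 1/26) = 2.7873
t = (x̄₁ - x̄₂)/SE = (58 - 53)/2.7873 = 1.7939
df = 50, t-critical = ±2.009
Decision: fail to reject H₀

Answer: t = 1.7939, fail to reject H₀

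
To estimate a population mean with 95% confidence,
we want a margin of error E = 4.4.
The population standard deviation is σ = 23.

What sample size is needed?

z_0.025 = 1.960
n = (z×σ/E)² = (1.960×23/4.4)²
n = 104.9693
Round up: n = 105

Answer: n = 105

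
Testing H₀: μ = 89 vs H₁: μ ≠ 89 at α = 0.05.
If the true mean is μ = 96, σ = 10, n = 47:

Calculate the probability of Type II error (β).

Answer: β ≈ 0.0023

Derivation:
SE = σ/√n = 10/√47 = 1.4586
Critical values: μ₀ ± z_0.025×SE = 89 ± 1.960×1.4586
Acceptance region: (86.1411, 91.8589)
Under H₁ (μ = 96): z_high = (91.8589 - 96)/1.4586 = -2.8391, z_low = (86.1411 - 96)/1.4586 = -6.7592
β = P(not reject | H₁) = Φ(-2.8391) - Φ(-6.7592) ≈ 0.0023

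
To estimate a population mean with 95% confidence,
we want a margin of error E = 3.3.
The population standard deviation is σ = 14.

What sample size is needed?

z_0.025 = 1.960
n = (z×σ/E)² = (1.960×14/3.3)²
n = 69.1417
Round up: n = 70

Answer: n = 70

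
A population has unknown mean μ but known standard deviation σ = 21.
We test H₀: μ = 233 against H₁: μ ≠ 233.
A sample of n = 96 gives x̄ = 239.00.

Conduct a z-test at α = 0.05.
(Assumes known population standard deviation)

Answer: z = 2.7994, reject H₀

Derivation:
Standard error: SE = σ/√n = 21/√96 = 2.1433
z-statistic: z = (x̄ - μ₀)/SE = (239.00 - 233)/2.1433 = 2.7994
Critical value: ±1.960
p-value = 0.0051
Decision: reject H₀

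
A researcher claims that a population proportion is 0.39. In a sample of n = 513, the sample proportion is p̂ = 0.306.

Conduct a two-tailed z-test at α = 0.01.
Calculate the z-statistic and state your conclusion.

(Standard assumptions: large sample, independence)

Answer: z = -3.9006, reject H₀

Derivation:
H₀: p = 0.39, H₁: p ≠ 0.39
Standard error: SE = √(p₀(1-p₀)/n) = √(0.39×0.61/513) = 0.021535
z-statistic: z = (p̂ - p₀)/SE = (0.306 - 0.39)/0.021535 = -3.9006
Critical value: z_0.005 = ±2.576
p-value = 0.0001
Decision: reject H₀ at α = 0.01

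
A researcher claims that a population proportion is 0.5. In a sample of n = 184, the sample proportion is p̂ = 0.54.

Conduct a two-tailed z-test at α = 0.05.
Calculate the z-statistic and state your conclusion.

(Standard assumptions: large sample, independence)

Answer: z = 1.0852, fail to reject H₀

Derivation:
H₀: p = 0.5, H₁: p ≠ 0.5
Standard error: SE = √(p₀(1-p₀)/n) = √(0.5×0.5/184) = 0.036860
z-statistic: z = (p̂ - p₀)/SE = (0.54 - 0.5)/0.036860 = 1.0852
Critical value: z_0.025 = ±1.960
p-value = 0.2778
Decision: fail to reject H₀ at α = 0.05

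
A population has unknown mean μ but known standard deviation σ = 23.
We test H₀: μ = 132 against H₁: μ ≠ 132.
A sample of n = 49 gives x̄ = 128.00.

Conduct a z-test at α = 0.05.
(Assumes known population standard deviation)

Standard error: SE = σ/√n = 23/√49 = 3.2857
z-statistic: z = (x̄ - μ₀)/SE = (128.00 - 132)/3.2857 = -1.2174
Critical value: ±1.960
p-value = 0.2235
Decision: fail to reject H₀

Answer: z = -1.2174, fail to reject H₀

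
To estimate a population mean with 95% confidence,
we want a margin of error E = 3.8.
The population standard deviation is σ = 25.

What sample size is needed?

Answer: n = 167

Derivation:
z_0.025 = 1.960
n = (z×σ/E)² = (1.960×25/3.8)²
n = 166.2742
Round up: n = 167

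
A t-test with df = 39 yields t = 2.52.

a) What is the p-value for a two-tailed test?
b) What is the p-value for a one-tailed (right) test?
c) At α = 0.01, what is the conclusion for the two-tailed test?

Answer: a) 0.0159, b) 0.0080, c) fail to reject H₀

Derivation:
Using t-distribution with df = 39:
a) Two-tailed: p = 2×P(T > 2.52) = 0.0159
b) One-tailed: p = P(T > 2.52) = 0.0080
c) 0.0159 ≥ 0.01, fail to reject H₀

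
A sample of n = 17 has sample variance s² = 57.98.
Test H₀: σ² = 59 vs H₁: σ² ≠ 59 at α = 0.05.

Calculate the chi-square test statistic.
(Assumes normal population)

Answer: χ² = 15.7234, fail to reject H₀

Derivation:
df = n - 1 = 16
χ² = (n-1)s²/σ₀² = 16×57.98/59 = 15.7234
Critical values: χ²_{0.975,16} = 6.908, χ²_{0.025,16} = 28.845
Rejection region: χ² < 6.908 or χ² > 28.845
Decision: fail to reject H₀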